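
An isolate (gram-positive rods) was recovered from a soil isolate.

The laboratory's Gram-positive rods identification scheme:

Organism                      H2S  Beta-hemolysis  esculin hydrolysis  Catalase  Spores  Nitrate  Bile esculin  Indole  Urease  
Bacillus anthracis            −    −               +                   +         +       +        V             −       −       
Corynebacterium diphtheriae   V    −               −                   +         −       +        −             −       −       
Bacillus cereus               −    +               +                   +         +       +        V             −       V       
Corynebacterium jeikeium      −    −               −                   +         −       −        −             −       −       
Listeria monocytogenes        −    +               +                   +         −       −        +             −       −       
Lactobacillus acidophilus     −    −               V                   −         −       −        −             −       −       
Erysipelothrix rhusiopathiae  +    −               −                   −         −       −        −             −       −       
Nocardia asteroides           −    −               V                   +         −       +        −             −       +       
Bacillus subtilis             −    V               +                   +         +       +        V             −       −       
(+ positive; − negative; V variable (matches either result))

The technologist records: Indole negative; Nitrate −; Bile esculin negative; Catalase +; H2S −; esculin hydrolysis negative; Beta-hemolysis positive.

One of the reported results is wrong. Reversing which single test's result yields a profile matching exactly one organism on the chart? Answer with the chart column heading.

Beta-hemolysis

As reported, no row in the chart matches all 7 reactions.
Reversing Beta-hemolysis (to −) → unique match: Corynebacterium jeikeium.
Reversing Indole → still no organism matches.
Reversing H2S → still no organism matches.
Reversing Bile esculin → still no organism matches.
Reversing esculin hydrolysis → still no organism matches.
Reversing Catalase → still no organism matches.
Reversing Nitrate → still no organism matches.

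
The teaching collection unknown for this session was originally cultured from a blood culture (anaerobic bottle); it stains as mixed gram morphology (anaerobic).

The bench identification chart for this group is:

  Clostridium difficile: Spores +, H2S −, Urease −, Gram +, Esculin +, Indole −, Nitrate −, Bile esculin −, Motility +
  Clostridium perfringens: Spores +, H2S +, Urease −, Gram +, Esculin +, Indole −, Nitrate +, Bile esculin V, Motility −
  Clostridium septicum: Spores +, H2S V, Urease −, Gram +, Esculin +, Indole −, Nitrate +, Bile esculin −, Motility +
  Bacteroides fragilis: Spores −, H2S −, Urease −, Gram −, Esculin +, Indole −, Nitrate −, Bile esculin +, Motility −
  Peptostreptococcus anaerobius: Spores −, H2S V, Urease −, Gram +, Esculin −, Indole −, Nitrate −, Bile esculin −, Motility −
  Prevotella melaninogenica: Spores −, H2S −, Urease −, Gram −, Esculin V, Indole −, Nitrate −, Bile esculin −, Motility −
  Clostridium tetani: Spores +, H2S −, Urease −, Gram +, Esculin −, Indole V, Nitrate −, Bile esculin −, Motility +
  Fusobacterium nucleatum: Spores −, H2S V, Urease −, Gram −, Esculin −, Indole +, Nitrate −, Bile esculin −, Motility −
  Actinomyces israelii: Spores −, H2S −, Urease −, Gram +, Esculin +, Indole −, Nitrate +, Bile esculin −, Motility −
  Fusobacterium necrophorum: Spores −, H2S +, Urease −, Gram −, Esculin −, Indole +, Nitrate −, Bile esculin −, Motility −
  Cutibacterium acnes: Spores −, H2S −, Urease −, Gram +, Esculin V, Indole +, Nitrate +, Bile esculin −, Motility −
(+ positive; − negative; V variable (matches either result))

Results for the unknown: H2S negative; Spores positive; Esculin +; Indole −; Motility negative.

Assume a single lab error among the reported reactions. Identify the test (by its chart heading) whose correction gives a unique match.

H2S

As reported, no row in the chart matches all 5 reactions.
Reversing H2S (to +) → unique match: Clostridium perfringens.
Reversing Indole → still no organism matches.
Reversing Motility → 2 organisms match (not unique).
Reversing Esculin → still no organism matches.
Reversing Spores → 3 organisms match (not unique).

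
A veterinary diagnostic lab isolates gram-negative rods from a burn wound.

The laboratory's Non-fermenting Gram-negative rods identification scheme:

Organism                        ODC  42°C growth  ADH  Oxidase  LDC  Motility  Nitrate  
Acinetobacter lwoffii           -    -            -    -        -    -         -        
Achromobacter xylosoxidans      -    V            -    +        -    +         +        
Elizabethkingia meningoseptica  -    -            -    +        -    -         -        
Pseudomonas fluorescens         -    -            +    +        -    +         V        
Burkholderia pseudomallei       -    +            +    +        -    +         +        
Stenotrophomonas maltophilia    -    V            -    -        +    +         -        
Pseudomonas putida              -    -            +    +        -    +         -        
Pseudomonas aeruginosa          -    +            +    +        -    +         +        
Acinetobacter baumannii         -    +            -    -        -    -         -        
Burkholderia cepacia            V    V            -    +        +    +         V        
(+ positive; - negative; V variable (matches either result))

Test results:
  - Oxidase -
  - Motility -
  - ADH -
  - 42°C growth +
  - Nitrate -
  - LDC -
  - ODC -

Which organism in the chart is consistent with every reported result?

LDC -: excludes Stenotrophomonas maltophilia, Burkholderia cepacia — 8 left.
Oxidase -: excludes 6 organisms — 2 left.
ODC -: all 2 remaining candidates are consistent.
42°C growth +: excludes Acinetobacter lwoffii — 1 left.
Nitrate -: the one remaining candidate is consistent.
Motility -: the one remaining candidate is consistent.
ADH -: the one remaining candidate is consistent.

Acinetobacter baumannii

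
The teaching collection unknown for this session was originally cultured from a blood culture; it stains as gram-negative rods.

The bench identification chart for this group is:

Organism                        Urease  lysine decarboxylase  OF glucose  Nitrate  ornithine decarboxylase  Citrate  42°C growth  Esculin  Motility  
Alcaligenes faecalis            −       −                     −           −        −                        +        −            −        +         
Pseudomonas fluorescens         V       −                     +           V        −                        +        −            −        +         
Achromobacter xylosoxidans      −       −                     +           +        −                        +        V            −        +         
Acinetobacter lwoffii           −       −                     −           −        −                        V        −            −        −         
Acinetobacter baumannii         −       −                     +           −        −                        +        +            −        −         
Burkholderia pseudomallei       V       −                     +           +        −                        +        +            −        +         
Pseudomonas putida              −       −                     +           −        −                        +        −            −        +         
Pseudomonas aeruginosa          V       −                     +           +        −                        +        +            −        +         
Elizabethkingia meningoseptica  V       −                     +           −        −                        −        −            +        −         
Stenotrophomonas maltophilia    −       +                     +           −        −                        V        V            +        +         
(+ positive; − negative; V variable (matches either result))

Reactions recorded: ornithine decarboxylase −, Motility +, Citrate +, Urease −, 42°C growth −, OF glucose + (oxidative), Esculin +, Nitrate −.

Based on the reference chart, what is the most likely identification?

Stenotrophomonas maltophilia

Citrate +: excludes Elizabethkingia meningoseptica — 9 left.
Motility +: excludes Acinetobacter lwoffii, Acinetobacter baumannii — 7 left.
ornithine decarboxylase −: all 7 remaining candidates are consistent.
Urease −: all 7 remaining candidates are consistent.
OF glucose +: excludes Alcaligenes faecalis — 6 left.
Nitrate −: excludes Achromobacter xylosoxidans, Burkholderia pseudomallei, Pseudomonas aeruginosa — 3 left.
42°C growth −: all 3 remaining candidates are consistent.
Esculin +: excludes Pseudomonas fluorescens, Pseudomonas putida — 1 left.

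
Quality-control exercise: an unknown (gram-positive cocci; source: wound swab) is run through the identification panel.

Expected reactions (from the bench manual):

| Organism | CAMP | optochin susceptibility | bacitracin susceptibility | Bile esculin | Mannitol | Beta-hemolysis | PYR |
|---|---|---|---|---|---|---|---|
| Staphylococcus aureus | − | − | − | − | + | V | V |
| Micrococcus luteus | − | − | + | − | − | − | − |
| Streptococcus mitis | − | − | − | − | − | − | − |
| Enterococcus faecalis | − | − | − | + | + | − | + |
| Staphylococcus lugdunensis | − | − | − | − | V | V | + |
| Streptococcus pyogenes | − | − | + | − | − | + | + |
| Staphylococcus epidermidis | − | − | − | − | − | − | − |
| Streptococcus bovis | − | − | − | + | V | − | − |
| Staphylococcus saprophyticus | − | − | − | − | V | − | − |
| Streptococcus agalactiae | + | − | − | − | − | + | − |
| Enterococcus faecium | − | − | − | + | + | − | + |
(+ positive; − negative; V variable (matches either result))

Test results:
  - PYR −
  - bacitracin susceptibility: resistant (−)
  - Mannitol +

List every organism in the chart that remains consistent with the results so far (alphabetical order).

bacitracin susceptibility −: excludes Micrococcus luteus, Streptococcus pyogenes — 9 left.
PYR −: excludes Enterococcus faecalis, Staphylococcus lugdunensis, Enterococcus faecium — 6 left.
Mannitol +: excludes Streptococcus mitis, Staphylococcus epidermidis, Streptococcus agalactiae — 3 left.

Staphylococcus aureus, Staphylococcus saprophyticus, Streptococcus bovis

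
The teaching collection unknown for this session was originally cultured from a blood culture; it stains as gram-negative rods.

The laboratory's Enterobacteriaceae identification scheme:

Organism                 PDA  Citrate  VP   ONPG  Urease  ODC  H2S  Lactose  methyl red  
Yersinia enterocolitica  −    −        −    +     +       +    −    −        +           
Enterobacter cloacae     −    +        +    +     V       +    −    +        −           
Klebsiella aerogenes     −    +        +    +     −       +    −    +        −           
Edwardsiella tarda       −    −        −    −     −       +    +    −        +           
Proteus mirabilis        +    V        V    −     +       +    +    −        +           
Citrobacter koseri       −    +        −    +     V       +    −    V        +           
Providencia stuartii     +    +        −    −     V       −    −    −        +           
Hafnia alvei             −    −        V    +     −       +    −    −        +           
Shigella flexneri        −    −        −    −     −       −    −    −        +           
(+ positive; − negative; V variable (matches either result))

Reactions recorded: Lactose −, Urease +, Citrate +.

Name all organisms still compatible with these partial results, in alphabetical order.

Lactose −: excludes Enterobacter cloacae, Klebsiella aerogenes — 7 left.
Citrate +: excludes Yersinia enterocolitica, Edwardsiella tarda, Hafnia alvei, Shigella flexneri — 3 left.
Urease +: all 3 remaining candidates are consistent.

Citrobacter koseri, Proteus mirabilis, Providencia stuartii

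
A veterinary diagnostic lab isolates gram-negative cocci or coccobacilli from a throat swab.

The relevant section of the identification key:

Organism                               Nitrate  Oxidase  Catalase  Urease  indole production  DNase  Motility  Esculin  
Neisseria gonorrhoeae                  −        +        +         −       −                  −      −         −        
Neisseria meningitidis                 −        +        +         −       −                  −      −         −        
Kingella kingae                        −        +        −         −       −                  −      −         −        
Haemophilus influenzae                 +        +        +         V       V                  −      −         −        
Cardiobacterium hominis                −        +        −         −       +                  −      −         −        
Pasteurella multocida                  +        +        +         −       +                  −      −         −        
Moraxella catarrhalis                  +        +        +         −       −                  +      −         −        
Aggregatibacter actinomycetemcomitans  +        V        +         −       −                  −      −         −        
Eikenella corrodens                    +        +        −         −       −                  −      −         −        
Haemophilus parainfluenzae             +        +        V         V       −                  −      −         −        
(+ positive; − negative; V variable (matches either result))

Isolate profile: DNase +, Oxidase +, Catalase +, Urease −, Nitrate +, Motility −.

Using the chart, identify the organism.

Moraxella catarrhalis

DNase +: excludes 9 organisms — 1 left.
Nitrate +: the one remaining candidate is consistent.
Catalase +: the one remaining candidate is consistent.
Motility −: the one remaining candidate is consistent.
Urease −: the one remaining candidate is consistent.
Oxidase +: the one remaining candidate is consistent.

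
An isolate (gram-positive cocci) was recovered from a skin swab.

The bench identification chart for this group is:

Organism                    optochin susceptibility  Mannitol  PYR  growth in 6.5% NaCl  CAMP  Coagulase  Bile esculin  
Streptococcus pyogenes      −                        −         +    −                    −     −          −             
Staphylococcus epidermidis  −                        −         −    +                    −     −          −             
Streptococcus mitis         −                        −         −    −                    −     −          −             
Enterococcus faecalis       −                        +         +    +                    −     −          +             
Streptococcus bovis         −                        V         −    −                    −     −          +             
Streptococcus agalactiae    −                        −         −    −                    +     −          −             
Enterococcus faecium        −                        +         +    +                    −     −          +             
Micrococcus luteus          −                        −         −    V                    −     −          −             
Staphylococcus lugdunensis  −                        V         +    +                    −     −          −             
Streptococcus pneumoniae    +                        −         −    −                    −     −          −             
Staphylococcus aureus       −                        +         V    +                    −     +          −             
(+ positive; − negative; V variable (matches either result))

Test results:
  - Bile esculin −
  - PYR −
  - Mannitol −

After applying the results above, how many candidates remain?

5

Bile esculin −: excludes Enterococcus faecalis, Streptococcus bovis, Enterococcus faecium — 8 left.
Mannitol −: excludes Staphylococcus aureus — 7 left.
PYR −: excludes Streptococcus pyogenes, Staphylococcus lugdunensis — 5 left.
Still consistent: Micrococcus luteus, Staphylococcus epidermidis, Streptococcus agalactiae, Streptococcus mitis, Streptococcus pneumoniae.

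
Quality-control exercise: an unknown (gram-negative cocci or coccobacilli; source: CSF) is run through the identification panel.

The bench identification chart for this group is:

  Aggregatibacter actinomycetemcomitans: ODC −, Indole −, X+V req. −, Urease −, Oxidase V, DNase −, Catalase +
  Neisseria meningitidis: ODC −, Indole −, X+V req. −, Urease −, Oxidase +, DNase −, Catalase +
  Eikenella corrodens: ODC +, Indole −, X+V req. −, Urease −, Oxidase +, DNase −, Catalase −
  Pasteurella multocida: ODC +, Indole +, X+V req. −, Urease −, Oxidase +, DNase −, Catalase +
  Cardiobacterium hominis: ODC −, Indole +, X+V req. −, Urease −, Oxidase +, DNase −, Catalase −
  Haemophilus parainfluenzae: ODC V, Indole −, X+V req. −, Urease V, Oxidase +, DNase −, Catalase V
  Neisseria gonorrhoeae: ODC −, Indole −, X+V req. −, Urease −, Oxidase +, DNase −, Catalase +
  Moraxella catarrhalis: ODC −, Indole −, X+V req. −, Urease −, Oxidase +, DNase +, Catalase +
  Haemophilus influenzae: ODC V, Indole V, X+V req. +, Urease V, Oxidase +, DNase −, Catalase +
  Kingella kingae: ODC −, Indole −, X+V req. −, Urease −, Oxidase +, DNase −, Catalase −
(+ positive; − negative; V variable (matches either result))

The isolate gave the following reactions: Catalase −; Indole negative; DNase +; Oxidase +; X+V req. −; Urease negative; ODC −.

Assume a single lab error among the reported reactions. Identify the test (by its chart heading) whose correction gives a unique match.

As reported, no row in the chart matches all 7 reactions.
Reversing Catalase (to +) → unique match: Moraxella catarrhalis.
Reversing DNase → 2 organisms match (not unique).
Reversing X+V req. → still no organism matches.
Reversing Indole → still no organism matches.
Reversing Oxidase → still no organism matches.
Reversing ODC → still no organism matches.
Reversing Urease → still no organism matches.

Catalase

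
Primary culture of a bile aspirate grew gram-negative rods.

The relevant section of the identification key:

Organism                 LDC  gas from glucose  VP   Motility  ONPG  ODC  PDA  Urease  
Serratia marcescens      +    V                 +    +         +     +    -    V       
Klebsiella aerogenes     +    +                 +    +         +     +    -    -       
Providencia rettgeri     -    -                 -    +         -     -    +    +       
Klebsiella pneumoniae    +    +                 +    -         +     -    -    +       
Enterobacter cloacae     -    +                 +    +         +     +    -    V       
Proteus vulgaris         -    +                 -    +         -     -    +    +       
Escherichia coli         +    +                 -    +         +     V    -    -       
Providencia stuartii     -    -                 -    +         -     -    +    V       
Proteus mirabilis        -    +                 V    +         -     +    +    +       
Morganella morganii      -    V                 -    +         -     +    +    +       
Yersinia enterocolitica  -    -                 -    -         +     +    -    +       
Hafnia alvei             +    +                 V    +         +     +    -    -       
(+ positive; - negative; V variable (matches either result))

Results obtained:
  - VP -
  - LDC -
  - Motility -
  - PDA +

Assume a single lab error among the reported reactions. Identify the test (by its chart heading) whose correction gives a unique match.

PDA

As reported, no row in the chart matches all 4 reactions.
Reversing LDC → still no organism matches.
Reversing Motility → 5 organisms match (not unique).
Reversing PDA (to -) → unique match: Yersinia enterocolitica.
Reversing VP → still no organism matches.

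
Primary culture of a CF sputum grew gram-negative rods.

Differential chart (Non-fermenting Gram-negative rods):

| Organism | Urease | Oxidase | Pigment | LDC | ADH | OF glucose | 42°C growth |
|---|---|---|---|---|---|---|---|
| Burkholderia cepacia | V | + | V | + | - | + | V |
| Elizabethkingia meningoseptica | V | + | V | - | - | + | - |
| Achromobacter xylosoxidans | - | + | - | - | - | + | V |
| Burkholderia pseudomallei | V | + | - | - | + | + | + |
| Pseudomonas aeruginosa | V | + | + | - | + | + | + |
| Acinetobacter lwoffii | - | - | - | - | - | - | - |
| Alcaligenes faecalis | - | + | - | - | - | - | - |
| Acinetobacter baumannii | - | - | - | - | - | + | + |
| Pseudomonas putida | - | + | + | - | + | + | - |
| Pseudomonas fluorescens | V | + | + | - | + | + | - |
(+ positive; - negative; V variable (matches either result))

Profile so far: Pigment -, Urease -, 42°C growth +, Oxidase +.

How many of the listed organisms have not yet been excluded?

Urease -: all 10 remaining candidates are consistent.
Pigment -: excludes Pseudomonas aeruginosa, Pseudomonas putida, Pseudomonas fluorescens — 7 left.
Oxidase +: excludes Acinetobacter lwoffii, Acinetobacter baumannii — 5 left.
42°C growth +: excludes Elizabethkingia meningoseptica, Alcaligenes faecalis — 3 left.
Still consistent: Achromobacter xylosoxidans, Burkholderia cepacia, Burkholderia pseudomallei.

3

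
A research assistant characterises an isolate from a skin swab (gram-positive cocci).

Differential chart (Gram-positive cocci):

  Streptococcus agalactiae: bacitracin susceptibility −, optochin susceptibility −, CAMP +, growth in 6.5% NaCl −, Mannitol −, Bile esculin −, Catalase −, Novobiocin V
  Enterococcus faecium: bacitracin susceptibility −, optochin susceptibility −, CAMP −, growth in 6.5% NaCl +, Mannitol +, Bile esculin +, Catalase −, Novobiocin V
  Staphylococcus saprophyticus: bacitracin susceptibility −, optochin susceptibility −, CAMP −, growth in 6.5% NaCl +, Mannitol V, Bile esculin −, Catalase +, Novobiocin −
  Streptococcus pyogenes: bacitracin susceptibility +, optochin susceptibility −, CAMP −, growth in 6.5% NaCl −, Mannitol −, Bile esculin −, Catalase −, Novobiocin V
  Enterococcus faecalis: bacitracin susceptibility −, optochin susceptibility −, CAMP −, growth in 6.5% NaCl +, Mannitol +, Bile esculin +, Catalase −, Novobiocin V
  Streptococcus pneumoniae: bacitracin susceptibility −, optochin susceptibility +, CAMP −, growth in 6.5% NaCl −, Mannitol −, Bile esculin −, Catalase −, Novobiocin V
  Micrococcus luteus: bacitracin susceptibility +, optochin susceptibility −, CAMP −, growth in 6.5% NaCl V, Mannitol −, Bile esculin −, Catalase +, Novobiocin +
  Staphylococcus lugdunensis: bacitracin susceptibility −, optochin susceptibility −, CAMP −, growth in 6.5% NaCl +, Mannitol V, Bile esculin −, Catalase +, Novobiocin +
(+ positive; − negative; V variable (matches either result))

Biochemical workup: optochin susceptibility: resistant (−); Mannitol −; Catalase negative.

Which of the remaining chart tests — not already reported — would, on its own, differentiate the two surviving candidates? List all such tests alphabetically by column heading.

Catalase −: excludes Staphylococcus saprophyticus, Micrococcus luteus, Staphylococcus lugdunensis — 5 left.
Mannitol −: excludes Enterococcus faecium, Enterococcus faecalis — 3 left.
optochin susceptibility −: excludes Streptococcus pneumoniae — 2 left.
Two candidates remain: Streptococcus agalactiae and Streptococcus pyogenes.
  bacitracin susceptibility: Streptococcus agalactiae −, Streptococcus pyogenes + — discriminates.
  CAMP: Streptococcus agalactiae +, Streptococcus pyogenes − — discriminates.
  growth in 6.5% NaCl: − vs − — same for both, does not separate.
  Bile esculin: − vs − — same for both, does not separate.
  Novobiocin: V vs V — variable for at least one, does not separate.

bacitracin susceptibility, CAMP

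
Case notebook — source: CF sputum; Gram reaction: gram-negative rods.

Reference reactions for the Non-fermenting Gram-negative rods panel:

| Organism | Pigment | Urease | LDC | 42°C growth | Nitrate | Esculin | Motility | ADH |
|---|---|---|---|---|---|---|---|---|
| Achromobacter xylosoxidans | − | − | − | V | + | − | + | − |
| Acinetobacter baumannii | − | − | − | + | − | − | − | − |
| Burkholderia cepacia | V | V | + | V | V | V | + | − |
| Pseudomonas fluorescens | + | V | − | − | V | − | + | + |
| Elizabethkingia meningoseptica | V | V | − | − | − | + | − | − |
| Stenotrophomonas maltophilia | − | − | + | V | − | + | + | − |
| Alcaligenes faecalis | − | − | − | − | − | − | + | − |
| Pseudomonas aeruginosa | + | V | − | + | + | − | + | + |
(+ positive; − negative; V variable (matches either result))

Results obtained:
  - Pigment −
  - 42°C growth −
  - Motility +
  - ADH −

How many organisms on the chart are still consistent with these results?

42°C growth −: excludes Acinetobacter baumannii, Pseudomonas aeruginosa — 6 left.
ADH −: excludes Pseudomonas fluorescens — 5 left.
Pigment −: all 5 remaining candidates are consistent.
Motility +: excludes Elizabethkingia meningoseptica — 4 left.
Still consistent: Achromobacter xylosoxidans, Alcaligenes faecalis, Burkholderia cepacia, Stenotrophomonas maltophilia.

4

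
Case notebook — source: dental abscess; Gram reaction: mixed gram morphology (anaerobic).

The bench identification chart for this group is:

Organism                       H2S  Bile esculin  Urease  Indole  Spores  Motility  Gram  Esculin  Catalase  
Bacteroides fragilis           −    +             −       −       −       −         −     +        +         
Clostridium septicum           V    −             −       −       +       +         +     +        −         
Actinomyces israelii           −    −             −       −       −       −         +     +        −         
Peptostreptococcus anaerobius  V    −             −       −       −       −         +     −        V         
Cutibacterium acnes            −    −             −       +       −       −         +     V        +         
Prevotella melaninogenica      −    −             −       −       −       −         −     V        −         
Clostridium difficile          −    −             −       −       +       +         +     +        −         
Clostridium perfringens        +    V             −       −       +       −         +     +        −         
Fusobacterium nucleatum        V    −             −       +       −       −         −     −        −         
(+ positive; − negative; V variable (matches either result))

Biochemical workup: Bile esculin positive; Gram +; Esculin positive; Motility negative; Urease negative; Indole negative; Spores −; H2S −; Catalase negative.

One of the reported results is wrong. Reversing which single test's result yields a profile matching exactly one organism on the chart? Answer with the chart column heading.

Bile esculin

As reported, no row in the chart matches all 9 reactions.
Reversing Spores → still no organism matches.
Reversing Esculin → still no organism matches.
Reversing H2S → still no organism matches.
Reversing Bile esculin (to −) → unique match: Actinomyces israelii.
Reversing Urease → still no organism matches.
Reversing Indole → still no organism matches.
Reversing Gram → still no organism matches.
Reversing Motility → still no organism matches.
Reversing Catalase → still no organism matches.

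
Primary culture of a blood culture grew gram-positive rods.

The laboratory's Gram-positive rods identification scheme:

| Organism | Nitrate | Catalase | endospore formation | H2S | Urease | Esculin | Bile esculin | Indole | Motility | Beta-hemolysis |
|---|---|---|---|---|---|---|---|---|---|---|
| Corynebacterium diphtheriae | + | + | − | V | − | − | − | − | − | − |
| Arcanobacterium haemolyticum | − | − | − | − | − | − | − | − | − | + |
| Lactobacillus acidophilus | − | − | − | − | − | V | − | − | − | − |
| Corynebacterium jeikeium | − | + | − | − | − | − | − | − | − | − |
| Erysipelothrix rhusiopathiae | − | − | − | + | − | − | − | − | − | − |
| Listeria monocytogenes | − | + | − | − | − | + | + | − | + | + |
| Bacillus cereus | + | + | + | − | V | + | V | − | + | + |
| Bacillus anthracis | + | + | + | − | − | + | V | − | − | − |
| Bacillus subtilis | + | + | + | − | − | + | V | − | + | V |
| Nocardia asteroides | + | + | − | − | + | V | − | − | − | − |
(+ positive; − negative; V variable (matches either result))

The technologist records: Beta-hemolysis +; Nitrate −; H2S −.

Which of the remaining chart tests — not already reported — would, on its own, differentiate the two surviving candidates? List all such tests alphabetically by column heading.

H2S −: excludes Erysipelothrix rhusiopathiae — 9 left.
Beta-hemolysis +: excludes 5 organisms — 4 left.
Nitrate −: excludes Bacillus cereus, Bacillus subtilis — 2 left.
Two candidates remain: Arcanobacterium haemolyticum and Listeria monocytogenes.
  Catalase: Arcanobacterium haemolyticum −, Listeria monocytogenes + — discriminates.
  endospore formation: − vs − — same for both, does not separate.
  Urease: − vs − — same for both, does not separate.
  Esculin: Arcanobacterium haemolyticum −, Listeria monocytogenes + — discriminates.
  Bile esculin: Arcanobacterium haemolyticum −, Listeria monocytogenes + — discriminates.
  Indole: − vs − — same for both, does not separate.
  Motility: Arcanobacterium haemolyticum −, Listeria monocytogenes + — discriminates.

Bile esculin, Catalase, Esculin, Motility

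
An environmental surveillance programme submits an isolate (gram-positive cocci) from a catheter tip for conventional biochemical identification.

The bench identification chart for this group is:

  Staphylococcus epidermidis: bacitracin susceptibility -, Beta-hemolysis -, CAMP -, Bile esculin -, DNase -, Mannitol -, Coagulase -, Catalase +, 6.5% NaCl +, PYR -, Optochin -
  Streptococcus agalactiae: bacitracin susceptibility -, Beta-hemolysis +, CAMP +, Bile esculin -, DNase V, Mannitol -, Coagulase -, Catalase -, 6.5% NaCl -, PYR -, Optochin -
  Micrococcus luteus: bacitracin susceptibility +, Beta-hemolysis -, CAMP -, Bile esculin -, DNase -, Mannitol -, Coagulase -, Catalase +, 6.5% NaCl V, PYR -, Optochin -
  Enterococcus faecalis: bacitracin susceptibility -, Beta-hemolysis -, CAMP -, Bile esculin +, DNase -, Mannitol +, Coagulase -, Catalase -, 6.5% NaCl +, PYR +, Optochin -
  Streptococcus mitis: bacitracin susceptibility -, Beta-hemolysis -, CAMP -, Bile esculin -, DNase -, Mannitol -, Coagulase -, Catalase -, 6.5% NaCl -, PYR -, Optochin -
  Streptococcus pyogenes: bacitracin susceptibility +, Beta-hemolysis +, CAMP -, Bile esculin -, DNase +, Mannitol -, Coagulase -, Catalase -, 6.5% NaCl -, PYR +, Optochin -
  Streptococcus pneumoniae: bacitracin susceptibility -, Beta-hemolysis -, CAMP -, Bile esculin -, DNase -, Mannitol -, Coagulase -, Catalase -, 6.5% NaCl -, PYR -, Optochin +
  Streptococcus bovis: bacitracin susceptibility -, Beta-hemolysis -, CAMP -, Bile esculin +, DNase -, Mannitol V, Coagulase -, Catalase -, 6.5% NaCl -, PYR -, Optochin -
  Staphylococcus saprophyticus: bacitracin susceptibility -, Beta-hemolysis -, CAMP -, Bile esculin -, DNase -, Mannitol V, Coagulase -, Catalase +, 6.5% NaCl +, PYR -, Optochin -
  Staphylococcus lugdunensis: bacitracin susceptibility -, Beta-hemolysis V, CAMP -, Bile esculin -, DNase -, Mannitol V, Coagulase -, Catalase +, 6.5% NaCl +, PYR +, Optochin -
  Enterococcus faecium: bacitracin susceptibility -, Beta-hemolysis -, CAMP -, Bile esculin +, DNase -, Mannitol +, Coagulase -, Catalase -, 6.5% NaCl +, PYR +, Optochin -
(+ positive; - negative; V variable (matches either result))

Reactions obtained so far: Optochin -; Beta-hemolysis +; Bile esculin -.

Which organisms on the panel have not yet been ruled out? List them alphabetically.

Staphylococcus lugdunensis, Streptococcus agalactiae, Streptococcus pyogenes

Bile esculin -: excludes Enterococcus faecalis, Streptococcus bovis, Enterococcus faecium — 8 left.
Beta-hemolysis +: excludes 5 organisms — 3 left.
Optochin -: all 3 remaining candidates are consistent.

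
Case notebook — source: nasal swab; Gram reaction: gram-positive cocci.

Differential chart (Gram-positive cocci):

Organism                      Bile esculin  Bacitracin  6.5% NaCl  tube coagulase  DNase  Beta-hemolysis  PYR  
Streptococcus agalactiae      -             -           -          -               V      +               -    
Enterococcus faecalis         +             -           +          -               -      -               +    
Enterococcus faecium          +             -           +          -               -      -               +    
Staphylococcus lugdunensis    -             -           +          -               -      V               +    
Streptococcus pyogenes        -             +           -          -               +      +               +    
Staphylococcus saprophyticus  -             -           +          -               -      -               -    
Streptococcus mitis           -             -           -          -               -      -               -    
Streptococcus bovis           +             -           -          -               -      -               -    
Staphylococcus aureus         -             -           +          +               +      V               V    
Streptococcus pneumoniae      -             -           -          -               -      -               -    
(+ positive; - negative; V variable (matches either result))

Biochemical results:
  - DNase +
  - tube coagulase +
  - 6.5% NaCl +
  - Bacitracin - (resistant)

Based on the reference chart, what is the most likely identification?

tube coagulase +: excludes 9 organisms — 1 left.
DNase +: the one remaining candidate is consistent.
6.5% NaCl +: the one remaining candidate is consistent.
Bacitracin -: the one remaining candidate is consistent.

Staphylococcus aureus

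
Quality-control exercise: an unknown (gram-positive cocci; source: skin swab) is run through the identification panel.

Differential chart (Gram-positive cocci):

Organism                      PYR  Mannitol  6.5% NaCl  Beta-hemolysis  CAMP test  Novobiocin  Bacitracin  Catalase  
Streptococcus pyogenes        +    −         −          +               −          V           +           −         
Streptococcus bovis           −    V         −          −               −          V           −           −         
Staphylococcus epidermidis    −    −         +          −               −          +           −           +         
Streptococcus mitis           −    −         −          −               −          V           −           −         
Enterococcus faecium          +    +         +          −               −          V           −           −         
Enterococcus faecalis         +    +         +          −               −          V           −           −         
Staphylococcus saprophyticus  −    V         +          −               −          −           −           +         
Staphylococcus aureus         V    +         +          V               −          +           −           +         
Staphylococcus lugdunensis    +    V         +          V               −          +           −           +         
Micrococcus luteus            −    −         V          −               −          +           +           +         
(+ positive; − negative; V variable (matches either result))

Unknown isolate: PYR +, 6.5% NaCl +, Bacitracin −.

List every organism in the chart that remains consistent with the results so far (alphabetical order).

Enterococcus faecalis, Enterococcus faecium, Staphylococcus aureus, Staphylococcus lugdunensis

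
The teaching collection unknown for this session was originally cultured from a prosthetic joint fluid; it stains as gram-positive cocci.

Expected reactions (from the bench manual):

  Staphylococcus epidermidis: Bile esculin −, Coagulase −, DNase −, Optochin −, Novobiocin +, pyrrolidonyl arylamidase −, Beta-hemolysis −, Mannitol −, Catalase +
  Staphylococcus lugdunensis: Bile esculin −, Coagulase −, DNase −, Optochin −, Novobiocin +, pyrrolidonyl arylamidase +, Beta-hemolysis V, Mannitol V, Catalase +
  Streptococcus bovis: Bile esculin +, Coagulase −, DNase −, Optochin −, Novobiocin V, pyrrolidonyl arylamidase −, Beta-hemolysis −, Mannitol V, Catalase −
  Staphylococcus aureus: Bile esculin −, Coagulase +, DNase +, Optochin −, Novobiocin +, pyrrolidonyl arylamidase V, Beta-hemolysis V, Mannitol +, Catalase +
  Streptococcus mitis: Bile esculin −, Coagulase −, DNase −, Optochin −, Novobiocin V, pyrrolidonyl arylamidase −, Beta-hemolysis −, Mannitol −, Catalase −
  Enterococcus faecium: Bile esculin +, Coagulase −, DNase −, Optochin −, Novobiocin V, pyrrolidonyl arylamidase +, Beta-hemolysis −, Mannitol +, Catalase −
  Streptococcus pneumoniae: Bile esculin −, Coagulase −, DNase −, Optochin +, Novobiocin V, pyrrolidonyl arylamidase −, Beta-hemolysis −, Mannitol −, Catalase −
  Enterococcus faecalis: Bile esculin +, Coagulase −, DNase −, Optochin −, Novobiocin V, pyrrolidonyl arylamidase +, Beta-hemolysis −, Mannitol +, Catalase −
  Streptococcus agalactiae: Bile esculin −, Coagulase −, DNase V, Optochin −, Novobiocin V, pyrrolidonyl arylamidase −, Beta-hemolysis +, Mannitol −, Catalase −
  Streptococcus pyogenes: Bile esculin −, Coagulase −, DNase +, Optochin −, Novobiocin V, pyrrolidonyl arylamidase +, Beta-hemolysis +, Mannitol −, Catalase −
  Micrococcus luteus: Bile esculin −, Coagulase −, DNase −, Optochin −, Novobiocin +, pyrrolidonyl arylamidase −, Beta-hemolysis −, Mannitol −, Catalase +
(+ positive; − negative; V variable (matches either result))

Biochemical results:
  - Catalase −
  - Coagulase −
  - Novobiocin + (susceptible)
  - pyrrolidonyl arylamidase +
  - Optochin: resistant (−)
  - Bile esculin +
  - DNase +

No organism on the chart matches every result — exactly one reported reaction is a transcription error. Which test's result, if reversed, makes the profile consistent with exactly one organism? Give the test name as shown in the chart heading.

As reported, no row in the chart matches all 7 reactions.
Reversing Catalase → still no organism matches.
Reversing pyrrolidonyl arylamidase → still no organism matches.
Reversing Coagulase → still no organism matches.
Reversing Novobiocin → still no organism matches.
Reversing Bile esculin (to −) → unique match: Streptococcus pyogenes.
Reversing DNase → 2 organisms match (not unique).
Reversing Optochin → still no organism matches.

Bile esculin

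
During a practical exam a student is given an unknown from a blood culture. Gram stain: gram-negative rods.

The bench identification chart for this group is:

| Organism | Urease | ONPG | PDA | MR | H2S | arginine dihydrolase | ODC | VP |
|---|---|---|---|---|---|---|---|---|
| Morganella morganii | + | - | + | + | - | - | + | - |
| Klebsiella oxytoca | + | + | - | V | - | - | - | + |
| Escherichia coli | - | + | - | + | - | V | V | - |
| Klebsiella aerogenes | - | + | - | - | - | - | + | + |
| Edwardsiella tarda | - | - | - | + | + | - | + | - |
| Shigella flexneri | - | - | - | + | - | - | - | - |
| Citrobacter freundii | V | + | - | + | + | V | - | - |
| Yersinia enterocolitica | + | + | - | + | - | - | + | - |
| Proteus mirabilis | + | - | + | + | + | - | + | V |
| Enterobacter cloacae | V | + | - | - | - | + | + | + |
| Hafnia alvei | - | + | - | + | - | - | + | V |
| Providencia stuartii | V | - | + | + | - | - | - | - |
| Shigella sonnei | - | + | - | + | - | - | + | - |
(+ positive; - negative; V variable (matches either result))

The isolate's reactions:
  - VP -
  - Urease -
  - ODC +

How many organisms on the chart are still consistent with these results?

4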